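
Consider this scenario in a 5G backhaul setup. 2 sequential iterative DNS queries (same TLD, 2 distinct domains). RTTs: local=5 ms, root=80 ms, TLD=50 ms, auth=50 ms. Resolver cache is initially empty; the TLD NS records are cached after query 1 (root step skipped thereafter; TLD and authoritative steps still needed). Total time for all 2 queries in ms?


Lookup 1 (cold cache): local + root + TLD + auth = 5 + 80 + 50 + 50 = 185 ms
Lookups 2..2 (TLD NS cached -> skip root; new domain -> still ask TLD and auth): local + TLD + auth = 5 + 50 + 50 = 105 ms each
Remaining 1 lookups: 1 * 105 = 105 ms
Total = 185 + 105 = 290 ms

290


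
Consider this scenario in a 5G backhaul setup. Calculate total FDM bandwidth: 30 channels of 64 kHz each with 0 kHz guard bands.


Given: 30 channels, 64 kHz each, guard = 0 kHz
Channel bandwidth = 30 * 64 = 1920 kHz
Guard bands = 29 gaps * 0 kHz = 0 kHz
Total = 1920 + 0 = 1920 kHz

1920


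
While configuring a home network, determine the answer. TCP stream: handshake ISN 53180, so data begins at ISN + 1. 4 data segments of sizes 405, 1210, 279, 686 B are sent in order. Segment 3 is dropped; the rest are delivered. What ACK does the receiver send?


SYN uses sequence number 53180; first data byte = ISN + 1 = 53181.
Segment 1: SEQ = 53181, len = 405 B, covers [53181, 53585]
Segment 2: SEQ = 53586, len = 1210 B, covers [53586, 54795]
Segment 3: SEQ = 54796, len = 279 B, covers [54796, 55074] [LOST]
Segment 4: SEQ = 55075, len = 686 B, covers [55075, 55760]
In-order data received: bytes [53181, 54795] (segments 1..2).
Segment 3 missing -> gap begins at byte 54796; later segments buffered out of order.
Cumulative ACK = next expected in-order byte = 53181 + 405 + 1210 = 54796

54796


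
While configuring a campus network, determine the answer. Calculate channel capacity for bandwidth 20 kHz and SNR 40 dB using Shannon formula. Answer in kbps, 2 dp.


Given: B = 20 kHz, SNR = 40 dB
SNR linear = 10^(40/10) = 10000
1 + SNR = 10001
log2(10001) = 13.2878566418
C = 20 * 1000 * 13.2878566418 = 265757.1328 bps
C = 265.757133 kbps -> 265.76 kbps (2 dp)

265.76


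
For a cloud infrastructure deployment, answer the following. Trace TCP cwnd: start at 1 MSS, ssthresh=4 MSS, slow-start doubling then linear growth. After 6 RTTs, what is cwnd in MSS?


RTT 0: cwnd = 1 MSS (initial)
RTT 1: cwnd = 2 MSS (slow start, doubled)
RTT 2: cwnd = 4 MSS (slow start, doubled)
RTT 3: cwnd = 5 MSS (congestion avoidance, +1)
RTT 4: cwnd = 6 MSS (congestion avoidance, +1)
RTT 5: cwnd = 7 MSS (congestion avoidance, +1)
RTT 6: cwnd = 8 MSS (congestion avoidance, +1)

8


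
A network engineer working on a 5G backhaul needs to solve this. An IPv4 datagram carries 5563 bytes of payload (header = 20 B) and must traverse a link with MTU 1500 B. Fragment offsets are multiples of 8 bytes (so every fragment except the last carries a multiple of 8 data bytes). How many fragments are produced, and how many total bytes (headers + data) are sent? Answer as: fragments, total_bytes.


Max data per non-final fragment = floor((MTU - header)/8)*8 = floor((1500 - 20)/8)*8 = floor(1480/8)*8 = 1480 B
Final fragment needs no 8-byte alignment: it can carry up to MTU - header = 1480 B
Non-final fragments needed = ceil((payload - 1480) / 1480) = ceil(4083/1480) = ceil(2.7588) = 3
Number of fragments = 3 + 1 = 4
Fragment sizes (data): 3 * 1480 B + 1123 B (last, 1123 <= 1480 OK)
Total bytes sent = payload + n_frags * header = 5563 + 4*20 = 5563 + 80 = 5643 B

4, 5643


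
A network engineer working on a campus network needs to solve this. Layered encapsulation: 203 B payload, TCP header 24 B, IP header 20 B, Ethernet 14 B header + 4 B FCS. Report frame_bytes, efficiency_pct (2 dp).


TCP segment = 203 + 24 = 227 B
IP packet = 227 + 20 = 247 B
Ethernet frame = 247 + 14 + 4 = 265 B
Efficiency = app / frame = 203 / 265 = 0.766038 = 76.6038% -> 76.60% (2 dp)

265, 76.60


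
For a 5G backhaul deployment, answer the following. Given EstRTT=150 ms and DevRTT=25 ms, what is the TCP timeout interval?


Given: EstRTT = 150 ms, DevRTT = 25 ms
Timeout = EstRTT + 4 * DevRTT
4 * DevRTT = 4 * 25 = 100
Timeout = 150 + 100 = 250 ms

250


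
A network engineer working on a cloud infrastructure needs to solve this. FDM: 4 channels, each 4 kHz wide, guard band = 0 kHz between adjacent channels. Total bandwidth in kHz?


Given: 4 channels, 4 kHz each, guard = 0 kHz
Channel bandwidth = 4 * 4 = 16 kHz
Guard bands = 3 gaps * 0 kHz = 0 kHz
Total = 16 + 0 = 16 kHz

16


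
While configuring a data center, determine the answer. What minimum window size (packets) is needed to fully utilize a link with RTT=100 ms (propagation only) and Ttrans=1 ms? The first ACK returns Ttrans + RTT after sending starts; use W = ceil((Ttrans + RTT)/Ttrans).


Given: Ttrans = 1 ms, RTT = 100 ms (= 2 * Tprop, Tprop = 50 ms)
Time until first ACK returns = Ttrans + RTT = 1 + 100 = 101 ms
Need W * Ttrans >= Ttrans + RTT  ->  W >= (Ttrans + RTT) / Ttrans
(Ttrans + RTT) / Ttrans = 101 / 1 = 101
W_min = ceil(101) = 101

101


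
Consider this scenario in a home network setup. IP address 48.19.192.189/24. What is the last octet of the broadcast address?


Given: IP = 48.19.192.189, prefix = /24
Host bits = 32 - 24 = 8
Network last octet = 189 AND mask = 0
Host part size = 2^8 - 1 = 255
Broadcast last octet = 0 OR 255 = 255

255


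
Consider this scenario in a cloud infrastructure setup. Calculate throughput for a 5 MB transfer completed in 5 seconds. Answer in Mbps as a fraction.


Given: file = 5 MB, time = 5 s
File in Mb = 5 * 8 = 40 Mb
Throughput = 40 / 5 Mbps
Throughput = 8 Mbps

8


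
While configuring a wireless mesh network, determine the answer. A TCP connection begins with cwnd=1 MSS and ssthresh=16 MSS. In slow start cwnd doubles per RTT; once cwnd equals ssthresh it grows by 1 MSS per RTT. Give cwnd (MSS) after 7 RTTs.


RTT 0: cwnd = 1 MSS (initial)
RTT 1: cwnd = 2 MSS (slow start, doubled)
RTT 2: cwnd = 4 MSS (slow start, doubled)
RTT 3: cwnd = 8 MSS (slow start, doubled)
RTT 4: cwnd = 16 MSS (slow start, doubled)
RTT 5: cwnd = 17 MSS (congestion avoidance, +1)
RTT 6: cwnd = 18 MSS (congestion avoidance, +1)
RTT 7: cwnd = 19 MSS (congestion avoidance, +1)

19


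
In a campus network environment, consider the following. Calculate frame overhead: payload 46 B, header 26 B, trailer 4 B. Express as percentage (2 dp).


Given: payload = 46 B, header = 26 B, trailer = 4 B
Overhead bytes = header + trailer = 26 + 4 = 30
Total frame = payload + overhead = 46 + 30 = 76
Overhead % = 30 / 76 * 100 = 39.4737% -> 39.47% (2 dp)

39.47


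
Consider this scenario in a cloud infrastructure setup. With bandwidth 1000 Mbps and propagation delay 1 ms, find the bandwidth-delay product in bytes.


Given: bandwidth = 1000 Mbps, delay = 1 ms
BDP in bits = 1000 * 10^6 * 1 / 1000
BDP in bits = 1000000
BDP in bytes = 1000000 / 8 = 125000

125000


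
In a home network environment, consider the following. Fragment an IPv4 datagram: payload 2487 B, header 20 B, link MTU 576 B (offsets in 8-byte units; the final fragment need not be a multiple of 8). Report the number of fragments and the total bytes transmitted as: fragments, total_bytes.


Max data per non-final fragment = floor((MTU - header)/8)*8 = floor((576 - 20)/8)*8 = floor(556/8)*8 = 552 B
Final fragment needs no 8-byte alignment: it can carry up to MTU - header = 556 B
Non-final fragments needed = ceil((payload - 556) / 552) = ceil(1931/552) = ceil(3.4982) = 4
Number of fragments = 4 + 1 = 5
Fragment sizes (data): 4 * 552 B + 279 B (last, 279 <= 556 OK)
Total bytes sent = payload + n_frags * header = 2487 + 5*20 = 2487 + 100 = 2587 B

5, 2587


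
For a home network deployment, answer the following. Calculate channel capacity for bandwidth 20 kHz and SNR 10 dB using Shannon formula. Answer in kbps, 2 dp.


Given: B = 20 kHz, SNR = 10 dB
SNR linear = 10^(10/10) = 10
1 + SNR = 11
log2(11) = 3.4594316186
C = 20 * 1000 * 3.4594316186 = 69188.6324 bps
C = 69.188632 kbps -> 69.19 kbps (2 dp)

69.19


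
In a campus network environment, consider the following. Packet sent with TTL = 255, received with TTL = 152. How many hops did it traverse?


Given: initial TTL = 255, received TTL = 152
Hops = initial TTL - received TTL
Hops = 255 - 152 = 103

103


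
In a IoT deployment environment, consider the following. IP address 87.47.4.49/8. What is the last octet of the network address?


Given: IP = 87.47.4.49, prefix = /8
Subnet mask = 255.0.0.0
Last octet of IP: 49
Last octet of mask: 0
Network last octet = 49 AND 0 = 0

0


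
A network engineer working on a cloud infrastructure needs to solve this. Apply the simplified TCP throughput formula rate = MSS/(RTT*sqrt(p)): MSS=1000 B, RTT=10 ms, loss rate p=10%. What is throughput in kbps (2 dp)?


Given: MSS = 1000 bytes, RTT = 10 ms, loss = 10%
RTT in seconds = 10 / 1000 = 0.01
Loss rate = 10% = 0.1
sqrt(loss) = sqrt(0.1) = 0.316227766017
Throughput (bytes/s) = 1000 / (0.01 * 0.316227766017) = 316227.7660
Throughput (kbps) = 316227.7660 * 8 / 1000 = 2529.822128 -> 2529.82 kbps (2 dp)

2529.82


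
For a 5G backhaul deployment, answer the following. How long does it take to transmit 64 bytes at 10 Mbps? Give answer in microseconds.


Given: packet = 64 bytes, bandwidth = 10 Mbps
Packet in bits = 64 * 8 = 512 bits
Bandwidth = 10 * 10^6 = 10000000 bps
Time = 512 / 10000000 seconds
Time in us = 512 * 10^6 / 10000000 = 51.2

51.2


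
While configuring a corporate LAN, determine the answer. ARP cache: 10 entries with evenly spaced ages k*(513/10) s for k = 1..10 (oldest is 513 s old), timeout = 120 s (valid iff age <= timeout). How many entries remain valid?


Ages are k * 513/10 s for k = 1..10 (spacing = 51.3000 s).
Entry k is valid iff k * 513/10 <= 120 iff k <= 10 * 120 / 513 = 2.3392
n_valid = floor(2.3392) = 2
(n_stale = 10 - 2 = 8)

2


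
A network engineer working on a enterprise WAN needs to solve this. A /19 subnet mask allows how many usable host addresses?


Given: subnet mask /19
Host bits = 32 - 19 = 13
Total addresses = 2^13 = 8192
Usable hosts = 8192 - 2 (network + broadcast) = 8190

8190


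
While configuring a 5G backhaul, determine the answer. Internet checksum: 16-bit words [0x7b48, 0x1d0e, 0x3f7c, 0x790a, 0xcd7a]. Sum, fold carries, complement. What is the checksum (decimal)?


Given words: [0x7b48, 0x1d0e, 0x3f7c, 0x790a, 0xcd7a]
Step 1: Sum all words
Raw sum = 31560 + 7438 + 16252 + 30986 + 52602 = 138838
Step 2: Fold carry: (7766 + 2) = 7768
One's complement = ~7768 & 0xFFFF = 57767

57767


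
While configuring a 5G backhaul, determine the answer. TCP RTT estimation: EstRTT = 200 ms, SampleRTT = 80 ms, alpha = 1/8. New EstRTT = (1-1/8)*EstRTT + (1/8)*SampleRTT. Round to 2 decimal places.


Given: EstRTT = 200 ms, SampleRTT = 80 ms, alpha = 1/8
New EstRTT = (1 - alpha) * EstRTT + alpha * SampleRTT
(7/8) * 200 = 175
(1/8) * 80 = 10
New EstRTT = 175 + 10 = 185 ms -> 185.00 ms (2 dp)

185.00


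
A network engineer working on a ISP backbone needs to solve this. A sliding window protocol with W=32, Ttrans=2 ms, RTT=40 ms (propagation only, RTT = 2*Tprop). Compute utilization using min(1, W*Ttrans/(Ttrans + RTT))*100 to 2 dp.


Given: W = 32, Ttrans = 2 ms, RTT = 40 ms (= 2 * Tprop, Tprop = 20 ms)
Cycle time = Ttrans + RTT = 2 + 40 = 42 ms (first packet sent until its ACK returns)
W * Ttrans = 32 * 2 = 64 ms of sending per cycle
W * Ttrans / (Ttrans + RTT) = 64 / 42 = 1.523810
U = min(1, 1.523810) = 1.000000
U% = 100.00%

100.00


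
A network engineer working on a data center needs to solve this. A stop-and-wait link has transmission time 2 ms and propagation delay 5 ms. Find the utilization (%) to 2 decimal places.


Given: Ttrans = 2 ms, Tprop = 5 ms
RTT = 2 * Tprop = 2 * 5 = 10 ms
U = Ttrans / (Ttrans + RTT)
U = 2 / (2 + 10)
U = 2 / 12 = 0.166667
U% = 16.67%

16.67


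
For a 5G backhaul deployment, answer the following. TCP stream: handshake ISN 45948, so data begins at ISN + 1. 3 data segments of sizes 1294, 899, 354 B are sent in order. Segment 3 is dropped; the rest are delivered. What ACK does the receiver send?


SYN uses sequence number 45948; first data byte = ISN + 1 = 45949.
Segment 1: SEQ = 45949, len = 1294 B, covers [45949, 47242]
Segment 2: SEQ = 47243, len = 899 B, covers [47243, 48141]
Segment 3: SEQ = 48142, len = 354 B, covers [48142, 48495] [LOST]
In-order data received: bytes [45949, 48141] (segments 1..2).
Segment 3 missing -> gap begins at byte 48142.
Cumulative ACK = next expected in-order byte = 45949 + 1294 + 899 = 48142

48142


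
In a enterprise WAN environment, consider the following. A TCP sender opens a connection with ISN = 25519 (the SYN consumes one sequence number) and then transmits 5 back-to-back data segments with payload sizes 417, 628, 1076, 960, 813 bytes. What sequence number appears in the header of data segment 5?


The SYN occupies sequence number ISN = 25519, so the first data byte is ISN + 1 = 25520.
SEQ of data segment i = (ISN + 1) + sum of payload sizes of segments 1..i-1.
Segment 1: SEQ = 25520, payload = 417 bytes
Segment 2: SEQ = 25937, payload = 628 bytes
Segment 3: SEQ = 26565, payload = 1076 bytes
Segment 4: SEQ = 27641, payload = 960 bytes
Segment 5: SEQ = 28601, payload = 813 bytes
SEQ of segment 5 = 25520 + 417 + 628 + 1076 + 960 = 28601

28601


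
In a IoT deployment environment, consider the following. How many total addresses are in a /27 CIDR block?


Given: CIDR prefix /27
Host bits = 32 - 27 = 5
Total addresses = 2^5 = 32

32


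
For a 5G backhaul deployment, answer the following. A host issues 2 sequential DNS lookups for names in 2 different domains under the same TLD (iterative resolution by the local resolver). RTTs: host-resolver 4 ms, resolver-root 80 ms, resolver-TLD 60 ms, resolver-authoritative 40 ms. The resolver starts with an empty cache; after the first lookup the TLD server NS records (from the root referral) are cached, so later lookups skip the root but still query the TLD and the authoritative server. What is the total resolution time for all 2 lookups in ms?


Lookup 1 (cold cache): local + root + TLD + auth = 4 + 80 + 60 + 40 = 184 ms
Lookups 2..2 (TLD NS cached -> skip root; new domain -> still ask TLD and auth): local + TLD + auth = 4 + 60 + 40 = 104 ms each
Remaining 1 lookups: 1 * 104 = 104 ms
Total = 184 + 104 = 288 ms

288


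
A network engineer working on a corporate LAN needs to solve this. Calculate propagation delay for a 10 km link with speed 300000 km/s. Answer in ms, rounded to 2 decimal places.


Given: distance = 10 km, speed = 300000 km/s
Delay = distance / speed = 10 / 300000 seconds
Delay in ms = 10 * 1000 / 300000
Delay = 0.0333 ms
Rounded to 2 dp = 0.03 ms

0.03


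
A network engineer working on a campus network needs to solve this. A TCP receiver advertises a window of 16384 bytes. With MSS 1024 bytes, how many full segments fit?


Given: RWND = 16384 bytes, MSS = 1024 bytes
Full segments = floor(RWND / MSS)
Full segments = floor(16384 / 1024)
Full segments = floor(16.0) = 16

16


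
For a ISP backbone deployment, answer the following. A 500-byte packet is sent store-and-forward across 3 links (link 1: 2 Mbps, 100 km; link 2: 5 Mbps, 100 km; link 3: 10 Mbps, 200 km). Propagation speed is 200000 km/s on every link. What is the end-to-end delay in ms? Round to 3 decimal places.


Packet = 500 bytes = 4000 bits. Store-and-forward: sum (t_trans + t_prop) per link.
Link 1: t_trans = 4000/(2*10^6) s = 2.0000 ms; t_prop = 100/200000 s = 0.5000 ms; subtotal = 2.5000 ms
Link 2: t_trans = 4000/(5*10^6) s = 0.8000 ms; t_prop = 100/200000 s = 0.5000 ms; subtotal = 1.3000 ms
Link 3: t_trans = 4000/(10*10^6) s = 0.4000 ms; t_prop = 200/200000 s = 1.0000 ms; subtotal = 1.4000 ms
End-to-end = 2.5000 + 1.3000 + 1.4000 = 5.2000 ms -> 5.200 ms (3 dp)

5.200


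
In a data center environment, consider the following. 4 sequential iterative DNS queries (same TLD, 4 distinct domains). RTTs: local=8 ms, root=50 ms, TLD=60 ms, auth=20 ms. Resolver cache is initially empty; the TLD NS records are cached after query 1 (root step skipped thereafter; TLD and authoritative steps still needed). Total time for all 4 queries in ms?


Lookup 1 (cold cache): local + root + TLD + auth = 8 + 50 + 60 + 20 = 138 ms
Lookups 2..4 (TLD NS cached -> skip root; new domain -> still ask TLD and auth): local + TLD + auth = 8 + 60 + 20 = 88 ms each
Remaining 3 lookups: 3 * 88 = 264 ms
Total = 138 + 264 = 402 ms

402


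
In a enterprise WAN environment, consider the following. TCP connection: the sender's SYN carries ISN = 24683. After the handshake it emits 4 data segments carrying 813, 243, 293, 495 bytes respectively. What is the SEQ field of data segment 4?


The SYN occupies sequence number ISN = 24683, so the first data byte is ISN + 1 = 24684.
SEQ of data segment i = (ISN + 1) + sum of payload sizes of segments 1..i-1.
Segment 1: SEQ = 24684, payload = 813 bytes
Segment 2: SEQ = 25497, payload = 243 bytes
Segment 3: SEQ = 25740, payload = 293 bytes
Segment 4: SEQ = 26033, payload = 495 bytes
SEQ of segment 4 = 24684 + 813 + 243 + 293 = 26033

26033


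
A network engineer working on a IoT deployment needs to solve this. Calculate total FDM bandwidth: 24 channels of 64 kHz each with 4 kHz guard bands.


Given: 24 channels, 64 kHz each, guard = 4 kHz
Channel bandwidth = 24 * 64 = 1536 kHz
Guard bands = 23 gaps * 4 kHz = 92 kHz
Total = 1536 + 92 = 1628 kHz

1628


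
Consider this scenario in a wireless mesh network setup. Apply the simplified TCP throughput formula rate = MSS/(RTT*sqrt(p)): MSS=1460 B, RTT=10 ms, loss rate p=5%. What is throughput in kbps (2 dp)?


Given: MSS = 1460 bytes, RTT = 10 ms, loss = 5%
RTT in seconds = 10 / 1000 = 0.01
Loss rate = 5% = 0.05
sqrt(loss) = sqrt(0.05) = 0.223606797750
Throughput (bytes/s) = 1460 / (0.01 * 0.223606797750) = 652931.8494
Throughput (kbps) = 652931.8494 * 8 / 1000 = 5223.454795 -> 5223.45 kbps (2 dp)

5223.45


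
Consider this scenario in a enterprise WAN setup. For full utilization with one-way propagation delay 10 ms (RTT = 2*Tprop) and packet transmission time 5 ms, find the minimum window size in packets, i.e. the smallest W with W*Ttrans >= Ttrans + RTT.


Given: Ttrans = 5 ms, RTT = 20 ms (= 2 * Tprop, Tprop = 10 ms)
Time until first ACK returns = Ttrans + RTT = 5 + 20 = 25 ms
Need W * Ttrans >= Ttrans + RTT  ->  W >= (Ttrans + RTT) / Ttrans
(Ttrans + RTT) / Ttrans = 25 / 5 = 5
W_min = ceil(5) = 5

5


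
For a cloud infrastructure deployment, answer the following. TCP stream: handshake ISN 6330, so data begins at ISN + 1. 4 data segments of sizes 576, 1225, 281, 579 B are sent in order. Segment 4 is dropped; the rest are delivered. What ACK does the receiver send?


SYN uses sequence number 6330; first data byte = ISN + 1 = 6331.
Segment 1: SEQ = 6331, len = 576 B, covers [6331, 6906]
Segment 2: SEQ = 6907, len = 1225 B, covers [6907, 8131]
Segment 3: SEQ = 8132, len = 281 B, covers [8132, 8412]
Segment 4: SEQ = 8413, len = 579 B, covers [8413, 8991] [LOST]
In-order data received: bytes [6331, 8412] (segments 1..3).
Segment 4 missing -> gap begins at byte 8413.
Cumulative ACK = next expected in-order byte = 6331 + 576 + 1225 + 281 = 8413

8413


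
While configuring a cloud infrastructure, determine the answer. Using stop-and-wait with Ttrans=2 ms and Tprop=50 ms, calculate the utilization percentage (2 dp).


Given: Ttrans = 2 ms, Tprop = 50 ms
RTT = 2 * Tprop = 2 * 50 = 100 ms
U = Ttrans / (Ttrans + RTT)
U = 2 / (2 + 100)
U = 2 / 102 = 0.019608
U% = 1.96%

1.96


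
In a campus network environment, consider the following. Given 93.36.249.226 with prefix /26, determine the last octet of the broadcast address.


Given: IP = 93.36.249.226, prefix = /26
Host bits = 32 - 26 = 6
Network last octet = 226 AND mask = 192
Host part size = 2^6 - 1 = 63
Broadcast last octet = 192 OR 63 = 255

255


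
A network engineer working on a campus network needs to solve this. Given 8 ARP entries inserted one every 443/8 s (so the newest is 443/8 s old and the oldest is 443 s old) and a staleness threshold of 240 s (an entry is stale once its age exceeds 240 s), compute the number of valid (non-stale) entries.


Ages are k * 443/8 s for k = 1..8 (spacing = 55.3750 s).
Entry k is valid iff k * 443/8 <= 240 iff k <= 8 * 240 / 443 = 4.3341
n_valid = floor(4.3341) = 4
(n_stale = 8 - 4 = 4)

4


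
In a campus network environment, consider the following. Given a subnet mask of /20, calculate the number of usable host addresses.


Given: subnet mask /20
Host bits = 32 - 20 = 12
Total addresses = 2^12 = 4096
Usable hosts = 4096 - 2 (network + broadcast) = 4094

4094


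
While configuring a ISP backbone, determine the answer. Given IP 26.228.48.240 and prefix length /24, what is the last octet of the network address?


Given: IP = 26.228.48.240, prefix = /24
Subnet mask = 255.255.255.0
Last octet of IP: 240
Last octet of mask: 0
Network last octet = 240 AND 0 = 0

0


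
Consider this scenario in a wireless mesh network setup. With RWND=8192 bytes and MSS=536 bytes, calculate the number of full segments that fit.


Given: RWND = 8192 bytes, MSS = 536 bytes
Full segments = floor(RWND / MSS)
Full segments = floor(8192 / 536)
Full segments = floor(15.2836) = 15

15


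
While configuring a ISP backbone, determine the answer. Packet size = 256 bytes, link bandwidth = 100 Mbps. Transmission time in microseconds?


Given: packet = 256 bytes, bandwidth = 100 Mbps
Packet in bits = 256 * 8 = 2048 bits
Bandwidth = 100 * 10^6 = 100000000 bps
Time = 2048 / 100000000 seconds
Time in us = 2048 * 10^6 / 100000000 = 20.48

20.48


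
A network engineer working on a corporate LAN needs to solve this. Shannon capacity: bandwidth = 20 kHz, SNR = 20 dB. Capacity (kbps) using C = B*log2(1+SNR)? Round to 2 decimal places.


Given: B = 20 kHz, SNR = 20 dB
SNR linear = 10^(20/10) = 100
1 + SNR = 101
log2(101) = 6.6582114828
C = 20 * 1000 * 6.6582114828 = 133164.2297 bps
C = 133.164230 kbps -> 133.16 kbps (2 dp)

133.16


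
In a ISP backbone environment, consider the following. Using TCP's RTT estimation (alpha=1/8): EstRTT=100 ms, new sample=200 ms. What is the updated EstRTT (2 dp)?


Given: EstRTT = 100 ms, SampleRTT = 200 ms, alpha = 1/8
New EstRTT = (1 - alpha) * EstRTT + alpha * SampleRTT
(7/8) * 100 = 87.5
(1/8) * 200 = 25
New EstRTT = 87.5 + 25 = 112.5 ms -> 112.50 ms (2 dp)

112.50


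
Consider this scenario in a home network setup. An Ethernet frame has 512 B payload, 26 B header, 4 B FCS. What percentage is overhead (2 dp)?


Given: payload = 512 B, header = 26 B, trailer = 4 B
Overhead bytes = header + trailer = 26 + 4 = 30
Total frame = payload + overhead = 512 + 30 = 542
Overhead % = 30 / 542 * 100 = 5.5351% -> 5.54% (2 dp)

5.54


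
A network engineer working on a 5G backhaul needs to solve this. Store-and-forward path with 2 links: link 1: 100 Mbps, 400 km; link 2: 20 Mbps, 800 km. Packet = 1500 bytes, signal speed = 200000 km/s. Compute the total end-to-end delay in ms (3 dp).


Packet = 1500 bytes = 12000 bits. Store-and-forward: sum (t_trans + t_prop) per link.
Link 1: t_trans = 12000/(100*10^6) s = 0.1200 ms; t_prop = 400/200000 s = 2.0000 ms; subtotal = 2.1200 ms
Link 2: t_trans = 12000/(20*10^6) s = 0.6000 ms; t_prop = 800/200000 s = 4.0000 ms; subtotal = 4.6000 ms
End-to-end = 2.1200 + 4.6000 = 6.7200 ms -> 6.720 ms (3 dp)

6.720


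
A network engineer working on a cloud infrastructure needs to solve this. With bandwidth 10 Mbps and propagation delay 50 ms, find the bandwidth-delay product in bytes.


Given: bandwidth = 10 Mbps, delay = 50 ms
BDP in bits = 10 * 10^6 * 50 / 1000
BDP in bits = 500000
BDP in bytes = 500000 / 8 = 62500

62500


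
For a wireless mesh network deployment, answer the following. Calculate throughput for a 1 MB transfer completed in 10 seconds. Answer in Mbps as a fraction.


Given: file = 1 MB, time = 10 s
File in Mb = 1 * 8 = 8 Mb
Throughput = 8 / 10 Mbps
Throughput = 4/5 Mbps

4/5


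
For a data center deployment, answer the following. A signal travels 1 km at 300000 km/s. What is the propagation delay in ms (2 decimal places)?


Given: distance = 1 km, speed = 300000 km/s
Delay = distance / speed = 1 / 300000 seconds
Delay in ms = 1 * 1000 / 300000
Delay = 0.0033 ms
Rounded to 2 dp = 0.00 ms

0.00


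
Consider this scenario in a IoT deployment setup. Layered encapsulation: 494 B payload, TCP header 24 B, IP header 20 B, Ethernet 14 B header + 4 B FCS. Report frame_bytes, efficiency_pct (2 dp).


TCP segment = 494 + 24 = 518 B
IP packet = 518 + 20 = 538 B
Ethernet frame = 538 + 14 + 4 = 556 B
Efficiency = app / frame = 494 / 556 = 0.888489 = 88.8489% -> 88.85% (2 dp)

556, 88.85


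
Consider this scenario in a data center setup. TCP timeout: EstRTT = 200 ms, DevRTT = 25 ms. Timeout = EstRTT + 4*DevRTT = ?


Given: EstRTT = 200 ms, DevRTT = 25 ms
Timeout = EstRTT + 4 * DevRTT
4 * DevRTT = 4 * 25 = 100
Timeout = 200 + 100 = 300 ms

300


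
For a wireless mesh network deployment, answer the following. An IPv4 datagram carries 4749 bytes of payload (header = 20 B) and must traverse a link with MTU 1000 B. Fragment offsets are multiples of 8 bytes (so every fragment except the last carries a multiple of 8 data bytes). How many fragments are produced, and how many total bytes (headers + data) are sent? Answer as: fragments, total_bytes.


Max data per non-final fragment = floor((MTU - header)/8)*8 = floor((1000 - 20)/8)*8 = floor(980/8)*8 = 976 B
Final fragment needs no 8-byte alignment: it can carry up to MTU - header = 980 B
Non-final fragments needed = ceil((payload - 980) / 976) = ceil(3769/976) = ceil(3.8617) = 4
Number of fragments = 4 + 1 = 5
Fragment sizes (data): 4 * 976 B + 845 B (last, 845 <= 980 OK)
Total bytes sent = payload + n_frags * header = 4749 + 5*20 = 4749 + 100 = 4849 B

5, 4849


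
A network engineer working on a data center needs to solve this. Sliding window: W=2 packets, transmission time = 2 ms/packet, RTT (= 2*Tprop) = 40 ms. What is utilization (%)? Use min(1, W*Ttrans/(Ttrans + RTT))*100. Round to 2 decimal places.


Given: W = 2, Ttrans = 2 ms, RTT = 40 ms (= 2 * Tprop, Tprop = 20 ms)
Cycle time = Ttrans + RTT = 2 + 40 = 42 ms (first packet sent until its ACK returns)
W * Ttrans = 2 * 2 = 4 ms of sending per cycle
W * Ttrans / (Ttrans + RTT) = 4 / 42 = 0.095238
U = min(1, 0.095238) = 0.095238
U% = 9.52%

9.52


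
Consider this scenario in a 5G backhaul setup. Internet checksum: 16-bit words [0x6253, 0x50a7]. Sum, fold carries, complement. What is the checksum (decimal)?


Given words: [0x6253, 0x50a7]
Step 1: Sum all words
Raw sum = 25171 + 20647 = 45818
One's complement = ~45818 & 0xFFFF = 19717

19717


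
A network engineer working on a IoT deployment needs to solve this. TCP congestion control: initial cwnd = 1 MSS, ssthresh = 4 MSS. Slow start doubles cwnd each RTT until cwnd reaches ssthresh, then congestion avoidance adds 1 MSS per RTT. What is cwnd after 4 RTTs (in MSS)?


RTT 0: cwnd = 1 MSS (initial)
RTT 1: cwnd = 2 MSS (slow start, doubled)
RTT 2: cwnd = 4 MSS (slow start, doubled)
RTT 3: cwnd = 5 MSS (congestion avoidance, +1)
RTT 4: cwnd = 6 MSS (congestion avoidance, +1)

6


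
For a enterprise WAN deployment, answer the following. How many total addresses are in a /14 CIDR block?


Given: CIDR prefix /14
Host bits = 32 - 14 = 18
Total addresses = 2^18 = 262144

262144


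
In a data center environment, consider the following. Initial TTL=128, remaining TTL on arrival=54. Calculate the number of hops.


Given: initial TTL = 128, received TTL = 54
Hops = initial TTL - received TTL
Hops = 128 - 54 = 74

74


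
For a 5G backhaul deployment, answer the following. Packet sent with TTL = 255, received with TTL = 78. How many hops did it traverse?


Given: initial TTL = 255, received TTL = 78
Hops = initial TTL - received TTL
Hops = 255 - 78 = 177

177


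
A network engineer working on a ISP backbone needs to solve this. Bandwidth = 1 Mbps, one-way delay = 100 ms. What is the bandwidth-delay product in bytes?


Given: bandwidth = 1 Mbps, delay = 100 ms
BDP in bits = 1 * 10^6 * 100 / 1000
BDP in bits = 100000
BDP in bytes = 100000 / 8 = 12500

12500


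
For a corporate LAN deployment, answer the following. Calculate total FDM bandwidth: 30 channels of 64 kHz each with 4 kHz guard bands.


Given: 30 channels, 64 kHz each, guard = 4 kHz
Channel bandwidth = 30 * 64 = 1920 kHz
Guard bands = 29 gaps * 4 kHz = 116 kHz
Total = 1920 + 116 = 2036 kHz

2036


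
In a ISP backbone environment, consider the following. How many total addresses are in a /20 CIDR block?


Given: CIDR prefix /20
Host bits = 32 - 20 = 12
Total addresses = 2^12 = 4096

4096


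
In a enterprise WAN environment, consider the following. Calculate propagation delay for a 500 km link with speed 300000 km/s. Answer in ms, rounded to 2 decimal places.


Given: distance = 500 km, speed = 300000 km/s
Delay = distance / speed = 500 / 300000 seconds
Delay in ms = 500 * 1000 / 300000
Delay = 1.6667 ms
Rounded to 2 dp = 1.67 ms

1.67


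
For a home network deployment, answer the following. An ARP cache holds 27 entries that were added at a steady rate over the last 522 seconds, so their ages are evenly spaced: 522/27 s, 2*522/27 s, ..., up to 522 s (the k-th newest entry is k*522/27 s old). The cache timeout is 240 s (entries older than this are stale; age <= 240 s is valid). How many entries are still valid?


Ages are k * 522/27 s for k = 1..27 (spacing = 19.3333 s).
Entry k is valid iff k * 522/27 <= 240 iff k <= 27 * 240 / 522 = 12.4138
n_valid = floor(12.4138) = 12
(n_stale = 27 - 12 = 15)

12


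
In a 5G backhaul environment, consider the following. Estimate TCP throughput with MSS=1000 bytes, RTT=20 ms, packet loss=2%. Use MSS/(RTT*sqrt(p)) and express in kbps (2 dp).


Given: MSS = 1000 bytes, RTT = 20 ms, loss = 2%
RTT in seconds = 20 / 1000 = 0.02
Loss rate = 2% = 0.02
sqrt(loss) = sqrt(0.02) = 0.141421356237
Throughput (bytes/s) = 1000 / (0.02 * 0.141421356237) = 353553.3906
Throughput (kbps) = 353553.3906 * 8 / 1000 = 2828.427125 -> 2828.43 kbps (2 dp)

2828.43


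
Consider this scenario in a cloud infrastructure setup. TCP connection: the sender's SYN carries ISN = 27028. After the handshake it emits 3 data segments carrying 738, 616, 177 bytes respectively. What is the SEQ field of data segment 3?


The SYN occupies sequence number ISN = 27028, so the first data byte is ISN + 1 = 27029.
SEQ of data segment i = (ISN + 1) + sum of payload sizes of segments 1..i-1.
Segment 1: SEQ = 27029, payload = 738 bytes
Segment 2: SEQ = 27767, payload = 616 bytes
Segment 3: SEQ = 28383, payload = 177 bytes
SEQ of segment 3 = 27029 + 738 + 616 = 28383

28383


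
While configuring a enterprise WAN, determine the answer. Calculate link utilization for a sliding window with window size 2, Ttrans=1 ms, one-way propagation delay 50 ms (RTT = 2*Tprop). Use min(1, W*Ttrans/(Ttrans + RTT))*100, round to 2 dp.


Given: W = 2, Ttrans = 1 ms, RTT = 100 ms (= 2 * Tprop, Tprop = 50 ms)
Cycle time = Ttrans + RTT = 1 + 100 = 101 ms (first packet sent until its ACK returns)
W * Ttrans = 2 * 1 = 2 ms of sending per cycle
W * Ttrans / (Ttrans + RTT) = 2 / 101 = 0.019802
U = min(1, 0.019802) = 0.019802
U% = 1.98%

1.98


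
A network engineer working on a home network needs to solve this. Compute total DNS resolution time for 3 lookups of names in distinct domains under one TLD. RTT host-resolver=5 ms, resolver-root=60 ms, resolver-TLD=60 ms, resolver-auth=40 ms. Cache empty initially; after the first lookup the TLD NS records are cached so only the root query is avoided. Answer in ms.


Lookup 1 (cold cache): local + root + TLD + auth = 5 + 60 + 60 + 40 = 165 ms
Lookups 2..3 (TLD NS cached -> skip root; new domain -> still ask TLD and auth): local + TLD + auth = 5 + 60 + 40 = 105 ms each
Remaining 2 lookups: 2 * 105 = 210 ms
Total = 165 + 210 = 375 ms

375


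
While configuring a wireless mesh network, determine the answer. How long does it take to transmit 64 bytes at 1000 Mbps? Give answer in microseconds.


Given: packet = 64 bytes, bandwidth = 1000 Mbps
Packet in bits = 64 * 8 = 512 bits
Bandwidth = 1000 * 10^6 = 1000000000 bps
Time = 512 / 1000000000 seconds
Time in us = 512 * 10^6 / 1000000000 = 0.512

0.512


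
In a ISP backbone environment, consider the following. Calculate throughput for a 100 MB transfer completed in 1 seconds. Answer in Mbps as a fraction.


Given: file = 100 MB, time = 1 s
File in Mb = 100 * 8 = 800 Mb
Throughput = 800 / 1 Mbps
Throughput = 800 Mbps

800


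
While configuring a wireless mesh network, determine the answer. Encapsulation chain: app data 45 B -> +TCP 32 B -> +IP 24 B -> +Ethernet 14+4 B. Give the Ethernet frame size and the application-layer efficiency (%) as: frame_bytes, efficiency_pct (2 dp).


TCP segment = 45 + 32 = 77 B
IP packet = 77 + 24 = 101 B
Ethernet frame = 101 + 14 + 4 = 119 B
Efficiency = app / frame = 45 / 119 = 0.378151 = 37.8151% -> 37.82% (2 dp)

119, 37.82


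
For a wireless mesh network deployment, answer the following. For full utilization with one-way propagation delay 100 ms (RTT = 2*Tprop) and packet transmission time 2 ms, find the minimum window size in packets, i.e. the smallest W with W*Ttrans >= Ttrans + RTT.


Given: Ttrans = 2 ms, RTT = 200 ms (= 2 * Tprop, Tprop = 100 ms)
Time until first ACK returns = Ttrans + RTT = 2 + 200 = 202 ms
Need W * Ttrans >= Ttrans + RTT  ->  W >= (Ttrans + RTT) / Ttrans
(Ttrans + RTT) / Ttrans = 202 / 2 = 101
W_min = ceil(101) = 101

101


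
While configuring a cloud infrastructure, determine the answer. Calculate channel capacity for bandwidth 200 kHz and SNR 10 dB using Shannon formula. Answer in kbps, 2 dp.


Given: B = 200 kHz, SNR = 10 dB
SNR linear = 10^(10/10) = 10
1 + SNR = 11
log2(11) = 3.4594316186
C = 200 * 1000 * 3.4594316186 = 691886.3237 bps
C = 691.886324 kbps -> 691.89 kbps (2 dp)

691.89


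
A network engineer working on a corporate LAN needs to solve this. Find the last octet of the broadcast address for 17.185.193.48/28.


Given: IP = 17.185.193.48, prefix = /28
Host bits = 32 - 28 = 4
Network last octet = 48 AND mask = 48
Host part size = 2^4 - 1 = 15
Broadcast last octet = 48 OR 15 = 63

63


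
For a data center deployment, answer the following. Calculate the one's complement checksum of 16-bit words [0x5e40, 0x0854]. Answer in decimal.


Given words: [0x5e40, 0x0854]
Step 1: Sum all words
Raw sum = 24128 + 2132 = 26260
One's complement = ~26260 & 0xFFFF = 39275

39275


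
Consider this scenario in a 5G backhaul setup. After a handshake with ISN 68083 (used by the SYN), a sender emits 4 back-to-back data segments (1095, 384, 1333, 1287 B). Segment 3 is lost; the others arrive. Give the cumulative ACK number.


SYN uses sequence number 68083; first data byte = ISN + 1 = 68084.
Segment 1: SEQ = 68084, len = 1095 B, covers [68084, 69178]
Segment 2: SEQ = 69179, len = 384 B, covers [69179, 69562]
Segment 3: SEQ = 69563, len = 1333 B, covers [69563, 70895] [LOST]
Segment 4: SEQ = 70896, len = 1287 B, covers [70896, 72182]
In-order data received: bytes [68084, 69562] (segments 1..2).
Segment 3 missing -> gap begins at byte 69563; later segments buffered out of order.
Cumulative ACK = next expected in-order byte = 68084 + 1095 + 384 = 69563

69563


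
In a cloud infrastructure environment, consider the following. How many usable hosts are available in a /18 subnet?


Given: subnet mask /18
Host bits = 32 - 18 = 14
Total addresses = 2^14 = 16384
Usable hosts = 16384 - 2 (network + broadcast) = 16382

16382


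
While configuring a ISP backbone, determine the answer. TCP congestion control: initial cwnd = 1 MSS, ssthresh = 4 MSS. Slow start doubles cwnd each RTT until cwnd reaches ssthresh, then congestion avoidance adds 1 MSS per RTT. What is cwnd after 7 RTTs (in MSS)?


RTT 0: cwnd = 1 MSS (initial)
RTT 1: cwnd = 2 MSS (slow start, doubled)
RTT 2: cwnd = 4 MSS (slow start, doubled)
RTT 3: cwnd = 5 MSS (congestion avoidance, +1)
RTT 4: cwnd = 6 MSS (congestion avoidance, +1)
RTT 5: cwnd = 7 MSS (congestion avoidance, +1)
RTT 6: cwnd = 8 MSS (congestion avoidance, +1)
RTT 7: cwnd = 9 MSS (congestion avoidance, +1)

9


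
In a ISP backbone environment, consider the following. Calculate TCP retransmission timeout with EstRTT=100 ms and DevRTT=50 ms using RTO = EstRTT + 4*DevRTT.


Given: EstRTT = 100 ms, DevRTT = 50 ms
Timeout = EstRTT + 4 * DevRTT
4 * DevRTT = 4 * 50 = 200
Timeout = 100 + 200 = 300 ms

300


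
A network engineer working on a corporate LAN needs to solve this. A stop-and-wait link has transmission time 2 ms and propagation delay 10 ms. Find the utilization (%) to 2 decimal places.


Given: Ttrans = 2 ms, Tprop = 10 ms
RTT = 2 * Tprop = 2 * 10 = 20 ms
U = Ttrans / (Ttrans + RTT)
U = 2 / (2 + 20)
U = 2 / 22 = 0.090909
U% = 9.09%

9.09


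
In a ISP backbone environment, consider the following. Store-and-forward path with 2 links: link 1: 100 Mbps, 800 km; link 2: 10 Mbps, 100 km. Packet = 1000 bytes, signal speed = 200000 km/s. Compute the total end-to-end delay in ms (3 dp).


Packet = 1000 bytes = 8000 bits. Store-and-forward: sum (t_trans + t_prop) per link.
Link 1: t_trans = 8000/(100*10^6) s = 0.0800 ms; t_prop = 800/200000 s = 4.0000 ms; subtotal = 4.0800 ms
Link 2: t_trans = 8000/(10*10^6) s = 0.8000 ms; t_prop = 100/200000 s = 0.5000 ms; subtotal = 1.3000 ms
End-to-end = 4.0800 + 1.3000 = 5.3800 ms -> 5.380 ms (3 dp)

5.380


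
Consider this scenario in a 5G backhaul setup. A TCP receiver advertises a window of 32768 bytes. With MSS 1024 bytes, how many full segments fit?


Given: RWND = 32768 bytes, MSS = 1024 bytes
Full segments = floor(RWND / MSS)
Full segments = floor(32768 / 1024)
Full segments = floor(32.0) = 32

32


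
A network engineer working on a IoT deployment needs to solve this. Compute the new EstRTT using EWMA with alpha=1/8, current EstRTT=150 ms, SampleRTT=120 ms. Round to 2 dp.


Given: EstRTT = 150 ms, SampleRTT = 120 ms, alpha = 1/8
New EstRTT = (1 - alpha) * EstRTT + alpha * SampleRTT
(7/8) * 150 = 131.25
(1/8) * 120 = 15
New EstRTT = 131.25 + 15 = 146.25 ms -> 146.25 ms (2 dp)

146.25


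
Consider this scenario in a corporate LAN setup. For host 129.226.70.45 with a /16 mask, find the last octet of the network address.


Given: IP = 129.226.70.45, prefix = /16
Subnet mask = 255.255.0.0
Last octet of IP: 45
Last octet of mask: 0
Network last octet = 45 AND 0 = 0

0


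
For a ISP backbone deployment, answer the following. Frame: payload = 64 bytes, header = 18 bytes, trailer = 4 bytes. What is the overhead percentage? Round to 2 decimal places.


Given: payload = 64 B, header = 18 B, trailer = 4 B
Overhead bytes = header + trailer = 18 + 4 = 22
Total frame = payload + overhead = 64 + 22 = 86
Overhead % = 22 / 86 * 100 = 25.5814% -> 25.58% (2 dp)

25.58


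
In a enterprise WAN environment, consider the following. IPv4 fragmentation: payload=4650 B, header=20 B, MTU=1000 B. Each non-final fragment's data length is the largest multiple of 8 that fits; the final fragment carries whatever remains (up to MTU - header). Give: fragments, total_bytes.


Max data per non-final fragment = floor((MTU - header)/8)*8 = floor((1000 - 20)/8)*8 = floor(980/8)*8 = 976 B
Final fragment needs no 8-byte alignment: it can carry up to MTU - header = 980 B
Non-final fragments needed = ceil((payload - 980) / 976) = ceil(3670/976) = ceil(3.7602) = 4
Number of fragments = 4 + 1 = 5
Fragment sizes (data): 4 * 976 B + 746 B (last, 746 <= 980 OK)
Total bytes sent = payload + n_frags * header = 4650 + 5*20 = 4650 + 100 = 4750 B

5, 4750


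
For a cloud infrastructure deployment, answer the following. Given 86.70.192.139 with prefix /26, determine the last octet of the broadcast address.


Given: IP = 86.70.192.139, prefix = /26
Host bits = 32 - 26 = 6
Network last octet = 139 AND mask = 128
Host part size = 2^6 - 1 = 63
Broadcast last octet = 128 OR 63 = 191

191
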